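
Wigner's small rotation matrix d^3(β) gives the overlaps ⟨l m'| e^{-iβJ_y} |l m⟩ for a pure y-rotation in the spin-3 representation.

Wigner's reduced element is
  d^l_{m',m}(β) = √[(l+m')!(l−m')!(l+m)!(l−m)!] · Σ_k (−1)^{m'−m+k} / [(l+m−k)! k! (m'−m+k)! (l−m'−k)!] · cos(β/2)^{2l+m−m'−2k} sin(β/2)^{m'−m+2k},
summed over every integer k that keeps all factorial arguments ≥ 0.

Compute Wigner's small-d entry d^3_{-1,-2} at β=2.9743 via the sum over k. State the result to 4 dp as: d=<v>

d^3_{-1,-2}(β=2.9743) via Wigner's sum:
Half-angle: c=0.083549, s=0.996504. N=√(2·24·1·120)=75.894664
k∈{0,1} keeps every argument non-negative
  k=0: (−1)^1·75.8947/(24)·0.0835^5·0.9965^1 = -0.000013
  k=1: (−1)^2·75.8947/(12)·0.0835^3·0.9965^3 = +0.003650
d^3_{-1,-2}(2.9743) = -0.000013 +0.003650 = +0.003637

d=0.0036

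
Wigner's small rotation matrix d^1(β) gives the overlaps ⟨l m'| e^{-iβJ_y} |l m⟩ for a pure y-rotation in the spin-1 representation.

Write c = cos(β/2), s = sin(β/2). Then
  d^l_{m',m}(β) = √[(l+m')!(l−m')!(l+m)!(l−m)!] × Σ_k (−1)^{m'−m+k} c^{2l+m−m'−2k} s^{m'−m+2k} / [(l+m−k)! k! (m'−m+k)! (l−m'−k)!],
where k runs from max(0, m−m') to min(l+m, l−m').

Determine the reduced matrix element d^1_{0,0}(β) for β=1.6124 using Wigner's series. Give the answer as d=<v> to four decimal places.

d^1_{0,0}(β=1.6124) via Wigner's sum:
With c≡cos(β/2)=0.692246 and s≡sin(β/2)=0.721662, N=[1·1·1·1]^{1/2}=1.000000
k∈{0,1} keeps every argument non-negative
  k=0: (−1)^0·1.0000/(1)·0.6922^2·0.7217^0 = +0.479204
  k=1: (−1)^1·1.0000/(1)·0.6922^0·0.7217^2 = -0.520796
d^1_{0,0}(1.6124) = +0.479204 -0.520796 = -0.041592

d=-0.0416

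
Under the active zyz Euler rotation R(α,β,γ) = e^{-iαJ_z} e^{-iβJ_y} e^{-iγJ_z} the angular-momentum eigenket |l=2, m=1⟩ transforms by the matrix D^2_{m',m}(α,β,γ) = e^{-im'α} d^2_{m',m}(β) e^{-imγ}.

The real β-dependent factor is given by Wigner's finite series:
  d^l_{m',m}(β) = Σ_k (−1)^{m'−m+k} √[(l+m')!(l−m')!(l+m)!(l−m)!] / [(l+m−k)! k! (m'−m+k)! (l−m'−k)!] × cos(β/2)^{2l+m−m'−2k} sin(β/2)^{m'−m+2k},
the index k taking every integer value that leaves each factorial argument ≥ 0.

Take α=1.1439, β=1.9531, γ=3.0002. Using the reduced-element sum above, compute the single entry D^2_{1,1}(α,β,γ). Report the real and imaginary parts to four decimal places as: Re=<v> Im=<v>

Split into d^2_{1,1}(β=1.9531) × two z-phases.
c=cos(1.9531/2)=0.559884, s=sin(1.9531/2)=0.828571; N=√[6·1·6·1]=6.000000
The bounds max(0,m−m')=0 and min(l+m,l−m')=1 give 2 terms
  k=0: (−1)^0·6.0000/(6)·0.5599^4·0.8286^0 = +0.098264
  k=1: (−1)^1·6.0000/(2)·0.5599^2·0.8286^2 = -0.645620
d^2_{1,1}(1.9531) = +0.098264 -0.645620 = -0.547357
Phases: e^{-i·(1)·1.1439}=+0.414048-0.910255i, e^{-i·(1)·3.0002}=-0.990021-0.140922i ⇒ D=+0.294582-0.461325i

Re=0.2946 Im=-0.4613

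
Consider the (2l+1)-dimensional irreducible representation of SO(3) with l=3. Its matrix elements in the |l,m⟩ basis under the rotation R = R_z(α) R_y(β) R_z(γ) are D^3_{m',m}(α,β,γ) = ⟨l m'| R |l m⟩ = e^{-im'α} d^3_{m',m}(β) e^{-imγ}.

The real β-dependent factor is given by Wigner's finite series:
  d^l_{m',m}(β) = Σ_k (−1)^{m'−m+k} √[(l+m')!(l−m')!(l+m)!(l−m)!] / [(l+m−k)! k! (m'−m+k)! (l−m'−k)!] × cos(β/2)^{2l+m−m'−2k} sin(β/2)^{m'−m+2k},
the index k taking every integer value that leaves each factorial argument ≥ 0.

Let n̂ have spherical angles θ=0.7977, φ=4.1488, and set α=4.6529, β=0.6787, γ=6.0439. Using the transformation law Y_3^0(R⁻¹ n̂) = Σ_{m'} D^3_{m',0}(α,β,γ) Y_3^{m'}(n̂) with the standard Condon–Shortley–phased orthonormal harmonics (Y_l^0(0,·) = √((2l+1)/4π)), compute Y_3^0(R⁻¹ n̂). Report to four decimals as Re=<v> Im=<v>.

Need the full column D^3_{m',0} for m'=−3..3 at α=4.6529, β=0.6787, γ=6.0439.
cos(β/2)=0.942971, sin(β/2)=0.332874
d^3_{-3,0}: single k=3 term ⇒ +0.138309;  D = +0.024553+0.136112i
d^3_{-2,0}: k∈[2..3] ⇒ +0.479860 -0.059797 = +0.420063;  D = -0.417094+0.049860i
d^3_{-1,0}: k∈[1..3] ⇒ +0.859732 -0.321401 +0.013350 = +0.551681;  D = -0.032800-0.550705i
d^3_{0,0}: k∈[0..3] ⇒ +0.703057 -0.788491 +0.098256 -0.001360 = +0.011462;  D = +0.011462+0.000000i
d^3_{1,0}: k∈[0..2] ⇒ -0.859732 +0.321401 -0.013350 = -0.551681;  D = +0.032800-0.550705i
d^3_{2,0}: k∈[0..1] ⇒ +0.479860 -0.059797 = +0.420063;  D = -0.417094-0.049860i
d^3_{3,0}: single k=0 term ⇒ -0.138309;  D = -0.024553+0.136112i
Y_3^{m'}(θ=0.7977,φ=4.1488) and Σ D·Y over m':
  (+0.0246+0.1361i)·(+0.1519+0.0183i)  (-0.4171+0.0499i)·(-0.1569-0.3302i)  (-0.0328-0.5507i)·(-0.1778+0.2813i)  (+0.0115+0.0000i)·(-0.1463+0.0000i)  (+0.0328-0.5507i)·(+0.1778+0.2813i)  (-0.4171-0.0499i)·(-0.1569+0.3302i)  (-0.0246+0.1361i)·(-0.1519+0.0183i)
Y_3^0(R⁻¹ n̂) = +0.486114-0.000000i

Re=0.4861 Im=0.0000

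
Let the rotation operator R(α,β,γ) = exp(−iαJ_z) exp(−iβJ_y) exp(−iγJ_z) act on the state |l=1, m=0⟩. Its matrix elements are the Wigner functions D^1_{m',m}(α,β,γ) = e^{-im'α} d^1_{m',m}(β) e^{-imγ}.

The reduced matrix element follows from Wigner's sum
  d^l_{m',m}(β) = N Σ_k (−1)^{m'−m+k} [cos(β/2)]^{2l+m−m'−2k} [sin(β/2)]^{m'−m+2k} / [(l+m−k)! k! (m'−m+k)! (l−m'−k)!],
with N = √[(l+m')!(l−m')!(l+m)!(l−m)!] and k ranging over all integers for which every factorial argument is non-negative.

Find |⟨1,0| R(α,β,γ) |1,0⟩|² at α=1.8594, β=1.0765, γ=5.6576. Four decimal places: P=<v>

P=0.2251

Split into d^1_{0,0}(β=1.0765) × two z-phases.
Half-angle: c=0.858607, s=0.512634. N=√(1·1·1·1)=1.000000
k: max(0,(0)−(0))=0 … min(1+(0),1−(0))=1
  k=0: (−1)^0·1.0000/(1)·0.8586^2·0.5126^0 = +0.737206
  k=1: (−1)^1·1.0000/(1)·0.8586^0·0.5126^2 = -0.262794
d^1_{0,0}(1.0765) = +0.737206 -0.262794 = +0.474412
|D^1_{0,0}|² = |d^1_{0,0}(β)|² = (+0.474412)² = 0.225067 (the z-rotation phases have unit modulus)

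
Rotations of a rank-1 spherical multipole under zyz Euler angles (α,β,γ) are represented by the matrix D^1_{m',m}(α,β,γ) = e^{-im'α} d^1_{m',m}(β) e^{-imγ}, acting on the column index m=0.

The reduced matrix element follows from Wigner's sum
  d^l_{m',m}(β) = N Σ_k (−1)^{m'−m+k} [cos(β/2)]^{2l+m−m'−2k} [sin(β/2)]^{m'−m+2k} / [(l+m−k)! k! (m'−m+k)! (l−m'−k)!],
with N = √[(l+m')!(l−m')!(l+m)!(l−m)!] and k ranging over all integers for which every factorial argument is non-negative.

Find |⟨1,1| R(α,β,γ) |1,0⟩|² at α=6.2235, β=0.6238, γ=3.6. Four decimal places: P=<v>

P=0.1706

Split into d^1_{1,0}(β=0.6238) × two z-phases.
Half-angle: c=0.951752, s=0.306868. N=√(2·1·1·1)=1.414214
Admissible k: 0..0 (factorial args all ≥0)
  k=0: (−1)^1·1.4142/(1)·0.9518^1·0.3069^1 = -0.413038
d^1_{1,0}(0.6238) = -0.413038
|D^1_{1,0}|² = |d^1_{1,0}(β)|² = (-0.413038)² = 0.170600 (the z-rotation phases have unit modulus)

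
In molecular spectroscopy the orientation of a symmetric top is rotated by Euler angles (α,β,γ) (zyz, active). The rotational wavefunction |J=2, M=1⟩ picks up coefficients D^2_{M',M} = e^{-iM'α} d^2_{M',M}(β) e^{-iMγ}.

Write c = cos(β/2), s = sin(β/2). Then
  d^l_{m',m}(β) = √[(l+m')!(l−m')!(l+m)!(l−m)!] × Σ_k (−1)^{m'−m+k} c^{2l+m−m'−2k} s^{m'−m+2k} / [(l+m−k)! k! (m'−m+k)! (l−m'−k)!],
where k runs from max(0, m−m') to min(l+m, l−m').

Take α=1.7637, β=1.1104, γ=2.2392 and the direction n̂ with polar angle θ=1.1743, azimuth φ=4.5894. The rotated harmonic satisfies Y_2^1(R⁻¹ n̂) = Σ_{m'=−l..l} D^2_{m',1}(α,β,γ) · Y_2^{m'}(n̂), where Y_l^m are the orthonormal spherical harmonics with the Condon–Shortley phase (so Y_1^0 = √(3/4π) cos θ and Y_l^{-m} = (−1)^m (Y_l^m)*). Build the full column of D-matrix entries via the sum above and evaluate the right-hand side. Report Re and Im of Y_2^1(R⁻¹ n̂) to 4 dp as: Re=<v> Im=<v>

Need the full column D^2_{m',1} for m'=−2..2 at α=1.7637, β=1.1104, γ=2.2392.
cos(β/2)=0.849795, sin(β/2)=0.527113
d^2_{-2,1}: single k=3 term ⇒ +0.248918;  D = +0.069411+0.239044i
d^2_{-1,1}: k∈[2..3] ⇒ +0.601946 -0.077200 = +0.524746;  D = +0.466533-0.240220i
d^2_{0,1}: k∈[1..2] ⇒ +0.792359 -0.304861 = +0.487498;  D = -0.302119-0.382595i
d^2_{1,1}: k∈[0..1] ⇒ +0.521503 -0.601946 = -0.080443;  D = +0.052404-0.061032i
d^2_{2,1}: single k=0 term ⇒ -0.646959;  D = -0.562538-0.319542i
Y_2^{m'}(θ=1.1743,φ=4.5894) and Σ D·Y over m':
  (+0.0694+0.2390i)·(-0.3188-0.0800i)  (+0.4665-0.2402i)·(-0.0338+0.2731i)  (-0.3021-0.3826i)·(-0.1743+0.0000i)  (+0.0524-0.0610i)·(+0.0338+0.2731i)  (-0.5625-0.3195i)·(-0.3188+0.0800i)
Y_2^1(R⁻¹ n̂) = +0.322849+0.189546i

Re=0.3228 Im=0.1895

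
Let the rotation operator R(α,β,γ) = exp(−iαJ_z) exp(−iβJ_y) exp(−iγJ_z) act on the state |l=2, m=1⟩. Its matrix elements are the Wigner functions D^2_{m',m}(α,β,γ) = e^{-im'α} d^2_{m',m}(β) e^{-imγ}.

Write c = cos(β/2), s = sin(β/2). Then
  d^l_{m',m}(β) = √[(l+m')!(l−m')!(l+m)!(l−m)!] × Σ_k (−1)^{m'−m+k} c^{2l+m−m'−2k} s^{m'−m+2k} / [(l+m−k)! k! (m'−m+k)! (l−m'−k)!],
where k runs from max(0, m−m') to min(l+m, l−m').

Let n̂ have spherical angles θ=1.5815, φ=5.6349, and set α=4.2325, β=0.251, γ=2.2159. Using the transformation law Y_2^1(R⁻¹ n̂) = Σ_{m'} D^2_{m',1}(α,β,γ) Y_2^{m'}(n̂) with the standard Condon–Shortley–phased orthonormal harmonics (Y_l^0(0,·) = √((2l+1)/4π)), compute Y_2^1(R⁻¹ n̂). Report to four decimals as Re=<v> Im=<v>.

Need the full column D^2_{m',1} for m'=−2..2 at α=4.2325, β=0.251, γ=2.2159.
cos(β/2)=0.992135, sin(β/2)=0.125171
d^2_{-2,1}: single k=3 term ⇒ +0.003891;  D = +0.003889-0.000133i
d^2_{-1,1}: k∈[2..3] ⇒ +0.046267 -0.000245 = +0.046021;  D = -0.019844+0.041523i
d^2_{0,1}: k∈[1..2] ⇒ +0.299427 -0.004766 = +0.294661;  D = -0.177174-0.235445i
d^2_{1,1}: k∈[0..1] ⇒ +0.968910 -0.046267 = +0.922643;  D = +0.910080-0.151742i
d^2_{2,1}: single k=0 term ⇒ -0.244481;  D = +0.075669-0.232477i
Y_2^{m'}(θ=1.5815,φ=5.6349) and Σ D·Y over m':
  (+0.0039-0.0001i)·(+0.1046+0.3718i)  (-0.0198+0.0415i)·(-0.0066-0.0050i)  (-0.1772-0.2354i)·(-0.3153+0.0000i)  (+0.9101-0.1517i)·(+0.0066-0.0050i)  (+0.0757-0.2325i)·(+0.1046-0.3718i)
Y_2^1(R⁻¹ n̂) = -0.016625+0.017497i

Re=-0.0166 Im=0.0175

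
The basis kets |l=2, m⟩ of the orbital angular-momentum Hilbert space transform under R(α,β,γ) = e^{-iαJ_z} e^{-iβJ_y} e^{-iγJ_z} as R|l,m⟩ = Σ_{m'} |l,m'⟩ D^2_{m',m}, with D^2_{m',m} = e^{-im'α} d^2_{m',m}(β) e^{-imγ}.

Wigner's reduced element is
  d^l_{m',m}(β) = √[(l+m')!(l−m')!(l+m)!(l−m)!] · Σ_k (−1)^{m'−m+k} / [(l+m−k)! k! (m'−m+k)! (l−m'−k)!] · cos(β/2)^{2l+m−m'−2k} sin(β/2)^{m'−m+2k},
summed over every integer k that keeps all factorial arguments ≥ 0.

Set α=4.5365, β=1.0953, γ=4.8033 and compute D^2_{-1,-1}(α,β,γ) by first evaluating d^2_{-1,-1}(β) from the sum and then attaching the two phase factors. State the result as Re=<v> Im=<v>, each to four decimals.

Split into d^2_{-1,-1}(β=1.0953) × two z-phases.
c=cos(1.0953/2)=0.853750, s=sin(1.0953/2)=0.520682; N=√[1·6·1·6]=6.000000
The bounds max(0,m−m')=0 and min(l+m,l−m')=1 give 2 terms
  k=0: (−1)^0·6.0000/(6)·0.8538^4·0.5207^0 = +0.531280
  k=1: (−1)^1·6.0000/(2)·0.8538^2·0.5207^2 = -0.592828
d^2_{-1,-1}(1.0953) = +0.531280 -0.592828 = -0.061548
Attach z-rotation phases: D = e^{-i(-1)(4.5365)}·(-0.061548)·e^{-i(-1)(4.8033)} = +0.061326-0.005224i

Re=0.0613 Im=-0.0052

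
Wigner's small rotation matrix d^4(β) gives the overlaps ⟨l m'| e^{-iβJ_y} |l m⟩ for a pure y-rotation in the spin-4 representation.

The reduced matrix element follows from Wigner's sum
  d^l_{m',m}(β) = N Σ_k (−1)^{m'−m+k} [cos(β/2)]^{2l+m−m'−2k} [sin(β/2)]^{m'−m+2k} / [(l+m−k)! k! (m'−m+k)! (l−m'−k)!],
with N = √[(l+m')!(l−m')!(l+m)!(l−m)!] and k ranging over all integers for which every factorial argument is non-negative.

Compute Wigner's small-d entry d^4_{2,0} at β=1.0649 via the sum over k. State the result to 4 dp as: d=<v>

d=0.1947

d^4_{2,0}(β=1.0649) via Wigner's sum:
c=cos(1.0649/2)=0.861566, s=sin(1.0649/2)=0.507646; N=√[720·2·24·24]=910.735966
The bounds max(0,m−m')=0 and min(l+m,l−m')=2 give 3 terms
  k=0: (−1)^2·910.7360/(96)·0.8616^6·0.5076^2 = +0.999940
  k=1: (−1)^3·910.7360/(36)·0.8616^4·0.5076^4 = -0.925735
  k=2: (−1)^4·910.7360/(96)·0.8616^2·0.5076^6 = +0.120521
d^4_{2,0}(1.0649) = +0.999940 -0.925735 +0.120521 = +0.194725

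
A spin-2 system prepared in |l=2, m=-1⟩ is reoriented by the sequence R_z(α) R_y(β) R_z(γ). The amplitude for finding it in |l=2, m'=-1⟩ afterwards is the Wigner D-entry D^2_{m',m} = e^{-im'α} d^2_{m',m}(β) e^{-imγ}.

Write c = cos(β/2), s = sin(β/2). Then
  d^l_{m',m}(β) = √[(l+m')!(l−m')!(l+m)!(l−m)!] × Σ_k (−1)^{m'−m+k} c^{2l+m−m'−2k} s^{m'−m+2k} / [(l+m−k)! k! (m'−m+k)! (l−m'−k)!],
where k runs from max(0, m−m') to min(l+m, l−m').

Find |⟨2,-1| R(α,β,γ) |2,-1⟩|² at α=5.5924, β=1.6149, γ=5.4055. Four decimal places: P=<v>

First d^2_{-1,-1}(β=1.6149), then the phase factors e^{-i(-1)α} and e^{-i(-1)γ}:
c=cos(1.6149/2)=0.691343, s=sin(1.6149/2)=0.722527; N=√[1·6·1·6]=6.000000
k: max(0,(-1)−(-1))=0 … min(2+(-1),2−(-1))=1
  k=0: (−1)^0·6.0000/(6)·0.6913^4·0.7225^0 = +0.228441
  k=1: (−1)^1·6.0000/(2)·0.6913^2·0.7225^2 = -0.748542
d^2_{-1,-1}(1.6149) = +0.228441 -0.748542 = -0.520101
|D^2_{-1,-1}|² = |d^2_{-1,-1}(β)|² = (-0.520101)² = 0.270505 (the z-rotation phases have unit modulus)

P=0.2705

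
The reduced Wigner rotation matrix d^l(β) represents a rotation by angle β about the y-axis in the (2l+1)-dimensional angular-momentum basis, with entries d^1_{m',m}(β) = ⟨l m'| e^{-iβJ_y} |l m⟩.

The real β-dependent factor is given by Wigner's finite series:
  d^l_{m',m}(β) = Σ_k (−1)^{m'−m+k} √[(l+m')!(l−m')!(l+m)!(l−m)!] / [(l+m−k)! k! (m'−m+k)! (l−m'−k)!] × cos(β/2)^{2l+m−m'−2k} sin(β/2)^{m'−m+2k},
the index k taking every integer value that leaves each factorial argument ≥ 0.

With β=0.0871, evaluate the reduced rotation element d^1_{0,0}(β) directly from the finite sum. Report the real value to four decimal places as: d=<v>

d=0.9962

d^1_{0,0}(β=0.0871) via Wigner's sum:
With c≡cos(β/2)=0.999052 and s≡sin(β/2)=0.043536, N=[1·1·1·1]^{1/2}=1.000000
The bounds max(0,m−m')=0 and min(l+m,l−m')=1 give 2 terms
  k=0: (−1)^0·1.0000/(1)·0.9991^2·0.0435^0 = +0.998105
  k=1: (−1)^1·1.0000/(1)·0.9991^0·0.0435^2 = -0.001895
d^1_{0,0}(0.0871) = +0.998105 -0.001895 = +0.996209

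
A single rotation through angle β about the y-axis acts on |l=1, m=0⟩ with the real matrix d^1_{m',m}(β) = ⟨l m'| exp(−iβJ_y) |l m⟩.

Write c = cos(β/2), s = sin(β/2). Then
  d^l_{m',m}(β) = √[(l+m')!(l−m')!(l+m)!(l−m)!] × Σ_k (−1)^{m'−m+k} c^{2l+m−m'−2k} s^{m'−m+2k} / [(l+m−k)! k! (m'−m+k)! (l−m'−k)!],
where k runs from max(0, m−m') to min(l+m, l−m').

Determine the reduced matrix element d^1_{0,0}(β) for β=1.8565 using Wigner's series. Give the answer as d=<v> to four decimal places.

d^1_{0,0}(β=1.8565) via Wigner's sum:
Half-angle: c=0.599236, s=0.800573. N=√(1·1·1·1)=1.000000
k∈{0,1} keeps every argument non-negative
  k=0: (−1)^0·1.0000/(1)·0.5992^2·0.8006^0 = +0.359084
  k=1: (−1)^1·1.0000/(1)·0.5992^0·0.8006^2 = -0.640916
d^1_{0,0}(1.8565) = +0.359084 -0.640916 = -0.281833

d=-0.2818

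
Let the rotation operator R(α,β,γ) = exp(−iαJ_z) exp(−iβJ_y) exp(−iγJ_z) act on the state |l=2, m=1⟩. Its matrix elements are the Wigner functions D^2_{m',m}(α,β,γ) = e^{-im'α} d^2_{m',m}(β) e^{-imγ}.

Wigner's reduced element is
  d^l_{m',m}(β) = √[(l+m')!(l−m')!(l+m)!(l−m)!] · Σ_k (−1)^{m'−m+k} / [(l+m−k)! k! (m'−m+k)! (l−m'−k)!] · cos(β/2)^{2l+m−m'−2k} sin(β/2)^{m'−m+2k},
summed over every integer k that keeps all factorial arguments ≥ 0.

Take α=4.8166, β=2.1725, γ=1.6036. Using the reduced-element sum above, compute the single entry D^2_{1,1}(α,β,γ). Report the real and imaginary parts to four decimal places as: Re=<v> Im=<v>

D^2_{1,1}(4.8166,2.1725,1.6036) = e^{-i·1·4.8166}·d^2_{1,1}(2.1725)·e^{-i·1·1.6036}. Compute d first:
Half-angle: c=0.465807, s=0.884886. N=√(6·1·6·1)=6.000000
Admissible k: 0..1 (factorial args all ≥0)
  k=0: (−1)^0·6.0000/(6)·0.4658^4·0.8849^0 = +0.047079
  k=1: (−1)^1·6.0000/(2)·0.4658^2·0.8849^2 = -0.509692
d^2_{1,1}(2.1725) = +0.047079 -0.509692 = -0.462614
Attach z-rotation phases: D = e^{-i(1)(4.8166)}·(-0.462614)·e^{-i(1)(1.6036)} = -0.458278+0.063187i

Re=-0.4583 Im=0.0632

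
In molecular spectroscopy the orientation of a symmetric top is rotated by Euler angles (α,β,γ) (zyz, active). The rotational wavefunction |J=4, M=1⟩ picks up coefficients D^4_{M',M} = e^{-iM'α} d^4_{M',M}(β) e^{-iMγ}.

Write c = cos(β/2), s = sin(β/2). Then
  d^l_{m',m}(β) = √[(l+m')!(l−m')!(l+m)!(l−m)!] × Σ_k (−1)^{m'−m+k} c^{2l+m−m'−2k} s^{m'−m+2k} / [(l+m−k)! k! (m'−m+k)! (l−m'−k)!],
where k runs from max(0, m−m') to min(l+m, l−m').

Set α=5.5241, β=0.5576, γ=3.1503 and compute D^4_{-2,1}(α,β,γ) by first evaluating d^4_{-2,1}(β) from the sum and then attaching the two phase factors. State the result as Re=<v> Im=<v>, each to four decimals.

Re=-0.0093 Im=0.2126

Split into d^4_{-2,1}(β=0.5576) × two z-phases.
With c≡cos(β/2)=0.961386 and s≡sin(β/2)=0.275202, N=[2·720·120·6]^{1/2}=1018.233765
Admissible k: 3..5 (factorial args all ≥0)
  k=3: (−1)^0·1018.2338/(72)·0.9614^5·0.2752^3 = +0.242081
  k=4: (−1)^1·1018.2338/(48)·0.9614^3·0.2752^5 = -0.029755
  k=5: (−1)^2·1018.2338/(240)·0.9614^1·0.2752^7 = +0.000488
d^4_{-2,1}(0.5576) = +0.242081 -0.029755 +0.000488 = +0.212814
D = (+0.052601-0.998616i)·(+0.212814)·(-0.999962+0.008707i) = -0.009343+0.212608i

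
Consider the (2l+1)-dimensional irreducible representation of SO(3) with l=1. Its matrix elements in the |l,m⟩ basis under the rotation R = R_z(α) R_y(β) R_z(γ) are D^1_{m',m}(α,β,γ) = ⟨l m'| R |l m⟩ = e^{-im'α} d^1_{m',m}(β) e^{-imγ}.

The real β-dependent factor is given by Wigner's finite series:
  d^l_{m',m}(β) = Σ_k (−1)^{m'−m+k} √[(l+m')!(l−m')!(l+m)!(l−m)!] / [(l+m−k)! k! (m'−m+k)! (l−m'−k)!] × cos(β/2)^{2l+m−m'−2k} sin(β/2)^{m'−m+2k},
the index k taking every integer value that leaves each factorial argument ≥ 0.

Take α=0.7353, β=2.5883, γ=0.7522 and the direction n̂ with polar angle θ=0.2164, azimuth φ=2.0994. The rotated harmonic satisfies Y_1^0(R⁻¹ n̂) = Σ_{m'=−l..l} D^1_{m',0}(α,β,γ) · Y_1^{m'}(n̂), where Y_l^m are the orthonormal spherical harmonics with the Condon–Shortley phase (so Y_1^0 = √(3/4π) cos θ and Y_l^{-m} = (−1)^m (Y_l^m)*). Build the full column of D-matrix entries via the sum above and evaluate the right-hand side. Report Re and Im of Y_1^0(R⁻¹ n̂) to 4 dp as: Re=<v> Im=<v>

Re=-0.3947 Im=0.0000

Need the full column D^1_{m',0} for m'=−1..1 at α=0.7353, β=2.5883, γ=0.7522.
cos(β/2)=0.273131, sin(β/2)=0.961977
d^1_{-1,0}: single k=1 term ⇒ +0.371579;  D = +0.275574+0.249259i
d^1_{0,0}: k∈[0..1] ⇒ +0.074601 -0.925399 = -0.850799;  D = -0.850799+0.000000i
d^1_{1,0}: single k=0 term ⇒ -0.371579;  D = -0.275574+0.249259i
Y_1^{m'}(θ=0.2164,φ=2.0994) and Σ D·Y over m':
  (+0.2756+0.2493i)·(-0.0374-0.0641i)  (-0.8508+0.0000i)·(+0.4772+0.0000i)  (-0.2756+0.2493i)·(+0.0374-0.0641i)
Y_1^0(R⁻¹ n̂) = -0.394693+0.000000i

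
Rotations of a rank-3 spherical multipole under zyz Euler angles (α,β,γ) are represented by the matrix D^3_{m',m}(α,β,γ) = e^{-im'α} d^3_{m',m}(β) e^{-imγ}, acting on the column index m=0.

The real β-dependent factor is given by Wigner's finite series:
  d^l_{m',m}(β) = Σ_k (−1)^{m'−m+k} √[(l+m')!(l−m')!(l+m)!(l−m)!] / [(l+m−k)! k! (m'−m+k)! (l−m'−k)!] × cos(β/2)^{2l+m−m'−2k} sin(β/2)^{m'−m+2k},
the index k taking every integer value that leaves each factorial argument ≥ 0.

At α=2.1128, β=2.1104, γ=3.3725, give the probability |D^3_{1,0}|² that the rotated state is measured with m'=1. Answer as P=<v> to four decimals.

P=0.0141

First d^3_{1,0}(β=2.1104), then the phase factors e^{-i(1)α} and e^{-i(0)γ}:
Half-angle: c=0.493054, s=0.869999. N=√(24·2·6·6)=41.569219
k∈{0,1,2} keeps every argument non-negative
  k=0: (−1)^1·41.5692/(12)·0.4931^5·0.8700^1 = -0.087817
  k=1: (−1)^2·41.5692/(4)·0.4931^3·0.8700^3 = +0.820258
  k=2: (−1)^3·41.5692/(12)·0.4931^1·0.8700^5 = -0.851291
d^3_{1,0}(2.1104) = -0.087817 +0.820258 -0.851291 = -0.118850
|D^3_{1,0}|² = |d^3_{1,0}(β)|² = (-0.118850)² = 0.014125 (the z-rotation phases have unit modulus)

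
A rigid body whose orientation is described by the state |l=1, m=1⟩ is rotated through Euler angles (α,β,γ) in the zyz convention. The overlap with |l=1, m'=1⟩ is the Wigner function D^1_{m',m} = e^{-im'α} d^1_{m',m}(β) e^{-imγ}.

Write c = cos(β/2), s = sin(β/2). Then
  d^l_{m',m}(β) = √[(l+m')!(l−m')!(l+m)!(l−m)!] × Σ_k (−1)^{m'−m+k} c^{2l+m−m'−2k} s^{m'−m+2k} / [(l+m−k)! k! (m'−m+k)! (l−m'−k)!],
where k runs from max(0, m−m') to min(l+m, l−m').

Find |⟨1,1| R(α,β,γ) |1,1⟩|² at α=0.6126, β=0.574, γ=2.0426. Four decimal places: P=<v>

P=0.8462

D^1_{1,1}(0.6126,0.574,2.0426) = e^{-i·1·0.6126}·d^1_{1,1}(0.574)·e^{-i·1·2.0426}. Compute d first:
c=cos(0.574/2)=0.959097, s=sin(0.574/2)=0.283076; N=√[2·1·2·1]=2.000000
The bounds max(0,m−m')=0 and min(l+m,l−m')=0 give 1 term
  k=0: (−1)^0·2.0000/(2)·0.9591^2·0.2831^0 = +0.919868
d^1_{1,1}(0.574) = +0.919868
|D^1_{1,1}|² = |d^1_{1,1}(β)|² = (+0.919868)² = 0.846157 (the z-rotation phases have unit modulus)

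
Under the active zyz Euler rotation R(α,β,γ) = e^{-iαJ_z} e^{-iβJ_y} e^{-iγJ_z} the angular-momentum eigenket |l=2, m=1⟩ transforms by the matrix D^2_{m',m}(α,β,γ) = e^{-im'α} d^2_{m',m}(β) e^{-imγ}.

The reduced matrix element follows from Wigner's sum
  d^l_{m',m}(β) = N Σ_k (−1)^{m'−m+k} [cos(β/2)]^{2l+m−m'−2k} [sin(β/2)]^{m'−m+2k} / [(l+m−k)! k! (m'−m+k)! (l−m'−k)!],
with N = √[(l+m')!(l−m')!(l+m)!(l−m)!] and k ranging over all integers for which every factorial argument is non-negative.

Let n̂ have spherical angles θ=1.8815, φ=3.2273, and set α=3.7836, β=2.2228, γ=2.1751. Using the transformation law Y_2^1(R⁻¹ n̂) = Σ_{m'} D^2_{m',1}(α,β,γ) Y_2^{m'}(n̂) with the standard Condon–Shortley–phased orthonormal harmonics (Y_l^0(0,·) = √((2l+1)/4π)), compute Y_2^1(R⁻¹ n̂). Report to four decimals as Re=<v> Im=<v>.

Re=0.1747 Im=-0.3131

Need the full column D^2_{m',1} for m'=−2..2 at α=3.7836, β=2.2228, γ=2.1751.
cos(β/2)=0.443407, sin(β/2)=0.896320
d^2_{-2,1}: single k=3 term ⇒ +0.638590;  D = +0.401398-0.496666i
d^2_{-1,1}: k∈[2..3] ⇒ +0.473863 -0.645436 = -0.171572;  D = +0.006467-0.171451i
d^2_{0,1}: k∈[1..2] ⇒ +0.191402 -0.782110 = -0.590708;  D = +0.335634+0.486093i
d^2_{1,1}: k∈[0..1] ⇒ +0.038655 -0.473863 = -0.435208;  D = -0.412496-0.138753i
d^2_{2,1}: single k=0 term ⇒ -0.156279;  D = +0.148467-0.048792i
Y_2^{m'}(θ=1.8815,φ=3.2273) and Σ D·Y over m':
  (+0.4014-0.4967i)·(+0.3450-0.0597i)  (+0.0065-0.1715i)·(+0.2241-0.0193i)  (+0.3356+0.4861i)·(-0.2270+0.0000i)  (-0.4125-0.1388i)·(-0.2241-0.0193i)  (+0.1485-0.0488i)·(+0.3450+0.0597i)
Y_2^1(R⁻¹ n̂) = +0.174699-0.313141i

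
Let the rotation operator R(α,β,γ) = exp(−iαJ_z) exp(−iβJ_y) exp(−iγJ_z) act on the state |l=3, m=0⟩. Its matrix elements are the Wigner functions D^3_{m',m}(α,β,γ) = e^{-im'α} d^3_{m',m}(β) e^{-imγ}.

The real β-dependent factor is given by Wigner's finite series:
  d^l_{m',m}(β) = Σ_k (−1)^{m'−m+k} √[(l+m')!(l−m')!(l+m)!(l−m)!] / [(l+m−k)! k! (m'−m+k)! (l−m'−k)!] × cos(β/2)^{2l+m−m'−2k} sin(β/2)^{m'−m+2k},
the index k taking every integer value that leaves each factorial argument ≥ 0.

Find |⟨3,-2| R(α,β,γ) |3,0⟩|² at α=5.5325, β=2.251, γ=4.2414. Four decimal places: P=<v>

D^3_{-2,0}(5.5325,2.251,4.2414) = e^{-i·-2·5.5325}·d^3_{-2,0}(2.251)·e^{-i·0·4.2414}. Compute d first:
c=cos(2.251/2)=0.430725, s=sin(2.251/2)=0.902483; N=√[1·120·6·6]=65.726707
k: max(0,(0)−(-2))=2 … min(3+(0),3−(-2))=3
  k=2: (−1)^0·65.7267/(12)·0.4307^4·0.9025^2 = +0.153547
  k=3: (−1)^1·65.7267/(12)·0.4307^2·0.9025^4 = -0.674090
d^3_{-2,0}(2.251) = +0.153547 -0.674090 = -0.520543
|D^3_{-2,0}|² = |d^3_{-2,0}(β)|² = (-0.520543)² = 0.270965 (the z-rotation phases have unit modulus)

P=0.2710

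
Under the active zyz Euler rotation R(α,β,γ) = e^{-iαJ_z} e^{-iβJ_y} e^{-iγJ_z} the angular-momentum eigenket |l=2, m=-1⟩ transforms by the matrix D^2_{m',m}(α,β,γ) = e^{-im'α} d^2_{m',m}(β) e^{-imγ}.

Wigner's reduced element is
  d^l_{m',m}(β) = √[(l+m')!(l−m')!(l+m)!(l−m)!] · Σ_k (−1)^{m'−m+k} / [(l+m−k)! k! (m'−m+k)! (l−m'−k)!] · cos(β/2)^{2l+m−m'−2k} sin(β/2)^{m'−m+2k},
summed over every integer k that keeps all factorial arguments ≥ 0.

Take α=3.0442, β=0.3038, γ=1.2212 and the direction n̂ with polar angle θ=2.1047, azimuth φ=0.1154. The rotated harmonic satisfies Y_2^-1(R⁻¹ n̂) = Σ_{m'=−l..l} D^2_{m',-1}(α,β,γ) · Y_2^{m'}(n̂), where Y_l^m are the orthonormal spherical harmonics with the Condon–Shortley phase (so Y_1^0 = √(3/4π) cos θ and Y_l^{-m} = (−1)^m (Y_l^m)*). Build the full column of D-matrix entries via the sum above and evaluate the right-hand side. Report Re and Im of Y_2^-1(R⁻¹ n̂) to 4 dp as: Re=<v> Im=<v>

Re=0.2242 Im=0.3127

Need the full column D^2_{m',-1} for m'=−2..2 at α=3.0442, β=0.3038, γ=1.2212.
cos(β/2)=0.988485, sin(β/2)=0.151317
d^2_{-2,-1}: single k=1 term ⇒ +0.292299;  D = +0.151378+0.250046i
d^2_{-1,-1}: k∈[0..1] ⇒ +0.954731 -0.067117 = +0.887614;  D = -0.383673-0.800408i
d^2_{0,-1}: k∈[0..1] ⇒ -0.357991 +0.008389 = -0.349603;  D = -0.119745-0.328456i
d^2_{1,-1}: k∈[0..1] ⇒ +0.067117 -0.000524 = +0.066593;  D = -0.016618-0.064486i
d^2_{2,-1}: single k=0 term ⇒ -0.006850;  D = -0.001056-0.006768i
Y_2^{m'}(θ=2.1047,φ=0.1154) and Σ D·Y over m':
  (+0.1514+0.2500i)·(+0.2786-0.0655i)  (-0.3837-0.8004i)·(-0.3362+0.0390i)  (-0.1197-0.3285i)·(-0.0704+0.0000i)  (-0.0166-0.0645i)·(+0.3362+0.0390i)  (-0.0011-0.0068i)·(+0.2786+0.0655i)
Y_2^-1(R⁻¹ n̂) = +0.224228+0.312721i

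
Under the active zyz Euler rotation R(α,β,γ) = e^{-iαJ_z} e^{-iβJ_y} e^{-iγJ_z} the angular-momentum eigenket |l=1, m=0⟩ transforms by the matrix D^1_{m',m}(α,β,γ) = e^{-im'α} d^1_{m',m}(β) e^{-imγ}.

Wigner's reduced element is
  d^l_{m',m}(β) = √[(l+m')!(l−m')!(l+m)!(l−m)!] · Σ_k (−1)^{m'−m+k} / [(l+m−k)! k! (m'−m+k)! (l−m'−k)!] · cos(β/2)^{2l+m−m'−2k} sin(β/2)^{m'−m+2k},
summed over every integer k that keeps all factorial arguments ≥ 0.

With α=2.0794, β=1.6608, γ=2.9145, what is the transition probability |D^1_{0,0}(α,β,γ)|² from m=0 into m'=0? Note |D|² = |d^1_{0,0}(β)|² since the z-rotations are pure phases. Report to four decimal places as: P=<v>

First d^1_{0,0}(β=1.6608), then the phase factors e^{-i(0)α} and e^{-i(0)γ}:
Half-angle: c=0.674581, s=0.738201. N=√(1·1·1·1)=1.000000
The bounds max(0,m−m')=0 and min(l+m,l−m')=1 give 2 terms
  k=0: (−1)^0·1.0000/(1)·0.6746^2·0.7382^0 = +0.455059
  k=1: (−1)^1·1.0000/(1)·0.6746^0·0.7382^2 = -0.544941
d^1_{0,0}(1.6608) = +0.455059 -0.544941 = -0.089882
|D^1_{0,0}|² = |d^1_{0,0}(β)|² = (-0.089882)² = 0.008079 (the z-rotation phases have unit modulus)

P=0.0081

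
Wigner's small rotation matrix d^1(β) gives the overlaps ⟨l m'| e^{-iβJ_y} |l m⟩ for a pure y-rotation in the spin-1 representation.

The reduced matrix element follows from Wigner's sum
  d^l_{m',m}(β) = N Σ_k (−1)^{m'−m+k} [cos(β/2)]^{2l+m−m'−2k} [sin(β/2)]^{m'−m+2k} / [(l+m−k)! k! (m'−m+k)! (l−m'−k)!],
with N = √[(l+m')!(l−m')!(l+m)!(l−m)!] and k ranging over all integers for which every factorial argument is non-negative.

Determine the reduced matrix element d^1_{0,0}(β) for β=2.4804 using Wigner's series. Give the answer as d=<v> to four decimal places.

d=-0.7893

d^1_{0,0}(β=2.4804) via Wigner's sum:
With c≡cos(β/2)=0.324607 and s≡sin(β/2)=0.945849, N=[1·1·1·1]^{1/2}=1.000000
k: max(0,(0)−(0))=0 … min(1+(0),1−(0))=1
  k=0: (−1)^0·1.0000/(1)·0.3246^2·0.9458^0 = +0.105370
  k=1: (−1)^1·1.0000/(1)·0.3246^0·0.9458^2 = -0.894630
d^1_{0,0}(2.4804) = +0.105370 -0.894630 = -0.789260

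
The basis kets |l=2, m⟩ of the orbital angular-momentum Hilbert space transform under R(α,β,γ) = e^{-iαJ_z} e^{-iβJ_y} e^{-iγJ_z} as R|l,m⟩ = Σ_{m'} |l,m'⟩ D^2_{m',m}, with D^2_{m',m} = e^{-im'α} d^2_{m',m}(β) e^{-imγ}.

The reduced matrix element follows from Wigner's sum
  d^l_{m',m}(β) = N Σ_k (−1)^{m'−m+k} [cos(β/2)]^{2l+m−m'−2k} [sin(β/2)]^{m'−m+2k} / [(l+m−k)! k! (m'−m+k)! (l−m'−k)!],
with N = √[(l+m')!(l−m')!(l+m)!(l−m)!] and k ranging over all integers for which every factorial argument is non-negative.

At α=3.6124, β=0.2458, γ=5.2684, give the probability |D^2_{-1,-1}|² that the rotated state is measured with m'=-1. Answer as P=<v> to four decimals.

P=0.8570

First d^2_{-1,-1}(β=0.2458), then the phase factors e^{-i(-1)α} and e^{-i(-1)γ}:
With c≡cos(β/2)=0.992457 and s≡sin(β/2)=0.122591, N=[1·6·1·6]^{1/2}=6.000000
k: max(0,(-1)−(-1))=0 … min(2+(-1),2−(-1))=1
  k=0: (−1)^0·6.0000/(6)·0.9925^4·0.1226^0 = +0.970169
  k=1: (−1)^1·6.0000/(2)·0.9925^2·0.1226^2 = -0.044408
d^2_{-1,-1}(0.2458) = +0.970169 -0.044408 = +0.925761
|D^2_{-1,-1}|² = |d^2_{-1,-1}(β)|² = (+0.925761)² = 0.857033 (the z-rotation phases have unit modulus)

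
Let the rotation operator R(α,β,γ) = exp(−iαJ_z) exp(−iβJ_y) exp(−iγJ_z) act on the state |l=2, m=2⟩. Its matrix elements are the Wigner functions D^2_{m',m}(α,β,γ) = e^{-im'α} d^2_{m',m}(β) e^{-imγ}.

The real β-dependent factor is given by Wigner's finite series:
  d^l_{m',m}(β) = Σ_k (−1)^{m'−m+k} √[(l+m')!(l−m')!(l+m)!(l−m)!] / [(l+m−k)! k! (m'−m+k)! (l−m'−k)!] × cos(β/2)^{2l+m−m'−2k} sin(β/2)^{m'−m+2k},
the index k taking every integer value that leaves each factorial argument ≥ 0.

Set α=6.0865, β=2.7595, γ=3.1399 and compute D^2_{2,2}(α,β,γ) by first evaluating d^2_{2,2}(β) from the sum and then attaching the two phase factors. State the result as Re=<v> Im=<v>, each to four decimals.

Re=0.0012 Im=0.0005

Split into d^2_{2,2}(β=2.7595) × two z-phases.
c=cos(2.7595/2)=0.189886, s=sin(2.7595/2)=0.981806; N=√[24·1·24·1]=24.000000
Admissible k: 0..0 (factorial args all ≥0)
  k=0: (−1)^0·24.0000/(24)·0.1899^4·0.9818^0 = +0.001300
d^2_{2,2}(2.7595) = +0.001300
D = (+0.923622+0.383304i)·(+0.001300)·(+0.999994+0.003385i) = +0.001199+0.000502i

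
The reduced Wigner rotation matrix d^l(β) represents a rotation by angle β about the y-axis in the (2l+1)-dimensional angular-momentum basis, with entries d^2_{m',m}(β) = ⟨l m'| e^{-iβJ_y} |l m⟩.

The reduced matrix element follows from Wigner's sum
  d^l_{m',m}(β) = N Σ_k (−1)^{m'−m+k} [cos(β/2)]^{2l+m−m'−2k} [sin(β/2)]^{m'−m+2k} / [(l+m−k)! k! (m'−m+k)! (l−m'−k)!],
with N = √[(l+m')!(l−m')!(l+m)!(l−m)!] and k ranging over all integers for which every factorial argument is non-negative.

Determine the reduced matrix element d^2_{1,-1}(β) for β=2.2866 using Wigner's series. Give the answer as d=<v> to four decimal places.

d=-0.2587

d^2_{1,-1}(β=2.2866) via Wigner's sum:
Half-angle: c=0.414594, s=0.910007. N=√(6·1·1·6)=6.000000
k∈{0,1} keeps every argument non-negative
  k=0: (−1)^2·6.0000/(2)·0.4146^2·0.9100^2 = +0.427027
  k=1: (−1)^3·6.0000/(6)·0.4146^0·0.9100^4 = -0.685770
d^2_{1,-1}(2.2866) = +0.427027 -0.685770 = -0.258742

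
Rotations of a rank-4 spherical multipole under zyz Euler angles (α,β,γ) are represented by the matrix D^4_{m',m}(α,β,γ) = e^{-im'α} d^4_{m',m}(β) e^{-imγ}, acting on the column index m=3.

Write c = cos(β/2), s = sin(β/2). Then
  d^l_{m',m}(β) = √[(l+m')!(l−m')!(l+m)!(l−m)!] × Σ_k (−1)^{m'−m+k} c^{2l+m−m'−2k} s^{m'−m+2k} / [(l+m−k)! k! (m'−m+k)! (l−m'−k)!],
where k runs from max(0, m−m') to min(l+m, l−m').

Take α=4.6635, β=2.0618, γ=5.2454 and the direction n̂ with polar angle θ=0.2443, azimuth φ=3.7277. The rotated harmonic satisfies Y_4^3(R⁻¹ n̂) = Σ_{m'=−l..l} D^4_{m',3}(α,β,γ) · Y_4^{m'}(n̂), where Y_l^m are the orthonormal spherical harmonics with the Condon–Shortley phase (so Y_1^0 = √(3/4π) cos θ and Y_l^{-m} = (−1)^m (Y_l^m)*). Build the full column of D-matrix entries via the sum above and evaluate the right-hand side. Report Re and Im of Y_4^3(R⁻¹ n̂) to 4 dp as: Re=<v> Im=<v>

Need the full column D^4_{m',3} for m'=−4..4 at α=4.6635, β=2.0618, γ=5.2454.
cos(β/2)=0.514047, sin(β/2)=0.857762
d^4_{-4,3}: single k=7 term ⇒ +0.496724;  D = -0.484337+0.110238i
d^4_{-3,3}: k∈[6..7] ⇒ +0.736724 -0.293045 = +0.443679;  D = -0.077206-0.436909i
d^4_{-2,3}: k∈[5..6] ⇒ +0.707991 -0.657105 = +0.050887;  D = +0.050483-0.006396i
d^4_{-1,3}: k∈[4..5] ⇒ +0.500032 -0.835366 = -0.335334;  D = -0.025837-0.334337i
d^4_{0,3}: k∈[3..4] ⇒ +0.268027 -0.746288 = -0.478261;  D = +0.478070-0.013503i
d^4_{1,3}: k∈[2..3] ⇒ +0.107751 -0.500032 = -0.392281;  D = -0.008101+0.392197i
d^4_{2,3}: k∈[1..2] ⇒ +0.030440 -0.254273 = -0.223832;  D = -0.223291-0.015553i
d^4_{3,3}: k∈[0..1] ⇒ +0.004876 -0.095027 = -0.090152;  D = +0.010652-0.089520i
d^4_{4,3}: single k=0 term ⇒ -0.023011;  D = +0.022689+0.003832i
Y_4^{m'}(θ=0.2443,φ=3.7277) and Σ D·Y over m':
  (-0.4843+0.1102i)·(-0.0011-0.0011i)  (-0.0772-0.4369i)·(+0.0032+0.0169i)  (+0.0505-0.0064i)·(+0.0425-0.1008i)  (-0.0258-0.3343i)·(-0.3321+0.2205i)  (+0.4781-0.0135i)·(+0.6114+0.0000i)  (-0.0081+0.3922i)·(+0.3321+0.2205i)  (-0.2233-0.0156i)·(+0.0425+0.1008i)  (+0.0107-0.0895i)·(-0.0032+0.0169i)  (+0.0227+0.0038i)·(-0.0011+0.0011i)
Y_4^3(R⁻¹ n̂) = +0.288221+0.195210i

Re=0.2882 Im=0.1952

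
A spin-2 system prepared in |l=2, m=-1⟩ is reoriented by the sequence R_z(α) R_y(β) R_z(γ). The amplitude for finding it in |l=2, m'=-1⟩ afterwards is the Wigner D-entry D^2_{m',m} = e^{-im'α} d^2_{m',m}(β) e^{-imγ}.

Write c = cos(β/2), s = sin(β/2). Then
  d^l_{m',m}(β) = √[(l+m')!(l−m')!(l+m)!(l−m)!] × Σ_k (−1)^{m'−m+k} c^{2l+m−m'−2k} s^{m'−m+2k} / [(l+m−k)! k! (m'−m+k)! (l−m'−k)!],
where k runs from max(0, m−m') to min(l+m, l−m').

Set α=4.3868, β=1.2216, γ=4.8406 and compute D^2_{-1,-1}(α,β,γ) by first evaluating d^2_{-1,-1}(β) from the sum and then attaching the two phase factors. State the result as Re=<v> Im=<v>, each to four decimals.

Re=0.2078 Im=-0.0415

Split into d^2_{-1,-1}(β=1.2216) × two z-phases.
With c≡cos(β/2)=0.819189 and s≡sin(β/2)=0.573523, N=[1·6·1·6]^{1/2}=6.000000
Admissible k: 0..1 (factorial args all ≥0)
  k=0: (−1)^0·6.0000/(6)·0.8192^4·0.5735^0 = +0.450337
  k=1: (−1)^1·6.0000/(2)·0.8192^2·0.5735^2 = -0.662204
d^2_{-1,-1}(1.2216) = +0.450337 -0.662204 = -0.211867
D = (-0.319867-0.947462i)·(-0.211867)·(+0.127860-0.991792i) = +0.207753-0.041547i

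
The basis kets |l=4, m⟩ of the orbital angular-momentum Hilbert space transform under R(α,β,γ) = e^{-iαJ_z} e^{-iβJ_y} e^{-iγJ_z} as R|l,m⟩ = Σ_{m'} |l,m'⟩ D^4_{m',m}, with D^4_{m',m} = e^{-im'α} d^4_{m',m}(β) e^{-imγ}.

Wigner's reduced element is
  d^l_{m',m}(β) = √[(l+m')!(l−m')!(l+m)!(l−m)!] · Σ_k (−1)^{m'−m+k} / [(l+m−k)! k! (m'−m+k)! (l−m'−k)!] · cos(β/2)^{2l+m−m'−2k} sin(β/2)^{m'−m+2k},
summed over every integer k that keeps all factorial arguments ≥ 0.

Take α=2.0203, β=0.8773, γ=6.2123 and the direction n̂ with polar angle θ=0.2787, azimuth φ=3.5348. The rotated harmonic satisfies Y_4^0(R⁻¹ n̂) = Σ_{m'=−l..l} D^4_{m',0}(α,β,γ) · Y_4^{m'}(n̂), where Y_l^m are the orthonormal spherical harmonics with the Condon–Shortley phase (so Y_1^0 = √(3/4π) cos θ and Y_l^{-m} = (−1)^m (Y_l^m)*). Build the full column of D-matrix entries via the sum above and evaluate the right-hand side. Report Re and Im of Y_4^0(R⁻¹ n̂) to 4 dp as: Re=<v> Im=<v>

Re=-0.3579 Im=0.0000

Need the full column D^4_{m',0} for m'=−4..4 at α=2.0203, β=0.8773, γ=6.2123.
cos(β/2)=0.905326, sin(β/2)=0.424718
d^4_{-4,0}: single k=4 term ⇒ +0.182882;  D = -0.041197+0.178181i
d^4_{-3,0}: k∈[3..4] ⇒ +0.551302 -0.121333 = +0.429969;  D = +0.419390-0.094791i
d^4_{-2,0}: k∈[2..4] ⇒ +0.942218 -0.552982 +0.045639 = +0.434875;  D = -0.270661-0.340381i
d^4_{-1,0}: k∈[1..4] ⇒ +0.946782 -1.250236 +0.275158 -0.010093 = -0.038389;  D = +0.016681-0.034575i
d^4_{0,0}: k∈[0..4] ⇒ +0.451273 -1.589096 +0.786907 -0.076972 +0.001059 = -0.426829;  D = -0.426829+0.000000i
d^4_{1,0}: k∈[0..3] ⇒ -0.946782 +1.250236 -0.275158 +0.010093 = +0.038389;  D = -0.016681-0.034575i
d^4_{2,0}: k∈[0..2] ⇒ +0.942218 -0.552982 +0.045639 = +0.434875;  D = -0.270661+0.340381i
d^4_{3,0}: k∈[0..1] ⇒ -0.551302 +0.121333 = -0.429969;  D = -0.419390-0.094791i
d^4_{4,0}: single k=0 term ⇒ +0.182882;  D = -0.041197-0.178181i
Y_4^{m'}(θ=0.2787,φ=3.5348) and Σ D·Y over m':
  (-0.0412+0.1782i)·(-0.0000-0.0025i)  (+0.4194-0.0948i)·(-0.0096+0.0232i)  (-0.2707-0.3404i)·(+0.0978-0.0980i)  (+0.0167-0.0346i)·(-0.4011+0.1664i)  (-0.4268+0.0000i)·(+0.5472+0.0000i)  (-0.0167-0.0346i)·(+0.4011+0.1664i)  (-0.2707+0.3404i)·(+0.0978+0.0980i)  (-0.4194-0.0948i)·(+0.0096+0.0232i)  (-0.0412-0.1782i)·(-0.0000+0.0025i)
Y_4^0(R⁻¹ n̂) = -0.357866-0.000000i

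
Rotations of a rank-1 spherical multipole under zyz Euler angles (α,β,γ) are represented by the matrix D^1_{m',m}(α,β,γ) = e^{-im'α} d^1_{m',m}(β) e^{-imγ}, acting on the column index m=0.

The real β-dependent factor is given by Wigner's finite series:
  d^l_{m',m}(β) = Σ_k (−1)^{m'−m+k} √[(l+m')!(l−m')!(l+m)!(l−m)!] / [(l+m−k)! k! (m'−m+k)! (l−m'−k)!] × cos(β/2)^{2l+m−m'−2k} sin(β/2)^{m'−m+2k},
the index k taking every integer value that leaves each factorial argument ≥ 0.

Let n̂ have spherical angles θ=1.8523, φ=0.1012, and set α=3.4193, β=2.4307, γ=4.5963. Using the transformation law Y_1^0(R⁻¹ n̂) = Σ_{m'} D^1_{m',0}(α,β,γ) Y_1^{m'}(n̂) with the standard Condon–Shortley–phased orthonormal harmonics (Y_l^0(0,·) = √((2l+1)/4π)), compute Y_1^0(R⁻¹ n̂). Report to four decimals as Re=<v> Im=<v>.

Re=-0.1987 Im=0.0000

Need the full column D^1_{m',0} for m'=−1..1 at α=3.4193, β=2.4307, γ=4.5963.
cos(β/2)=0.348009, sin(β/2)=0.937491
d^1_{-1,0}: single k=1 term ⇒ +0.461395;  D = -0.443717-0.126492i
d^1_{0,0}: k∈[0..1] ⇒ +0.121110 -0.878890 = -0.757780;  D = -0.757780+0.000000i
d^1_{1,0}: single k=0 term ⇒ -0.461395;  D = +0.443717-0.126492i
Y_1^{m'}(θ=1.8523,φ=0.1012) and Σ D·Y over m':
  (-0.4437-0.1265i)·(+0.3302-0.0335i)  (-0.7578+0.0000i)·(-0.1357+0.0000i)  (+0.4437-0.1265i)·(-0.3302-0.0335i)
Y_1^0(R⁻¹ n̂) = -0.198654+0.000000i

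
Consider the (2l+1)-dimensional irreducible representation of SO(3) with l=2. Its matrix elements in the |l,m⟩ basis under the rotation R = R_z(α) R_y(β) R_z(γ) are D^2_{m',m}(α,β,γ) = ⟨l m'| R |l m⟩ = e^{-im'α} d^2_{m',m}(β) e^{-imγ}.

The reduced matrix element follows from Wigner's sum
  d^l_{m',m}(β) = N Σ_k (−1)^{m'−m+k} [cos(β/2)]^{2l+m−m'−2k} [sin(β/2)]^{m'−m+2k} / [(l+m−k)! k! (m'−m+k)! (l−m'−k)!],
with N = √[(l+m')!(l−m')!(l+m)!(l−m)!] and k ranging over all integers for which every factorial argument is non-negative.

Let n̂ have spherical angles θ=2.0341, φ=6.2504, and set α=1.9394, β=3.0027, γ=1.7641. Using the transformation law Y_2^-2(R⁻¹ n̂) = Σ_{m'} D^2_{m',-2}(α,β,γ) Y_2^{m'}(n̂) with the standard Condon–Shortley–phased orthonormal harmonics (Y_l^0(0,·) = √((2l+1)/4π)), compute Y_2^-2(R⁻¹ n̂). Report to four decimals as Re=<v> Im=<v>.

Re=0.2809 Im=-0.1659

Need the full column D^2_{m',-2} for m'=−2..2 at α=1.9394, β=3.0027, γ=1.7641.
cos(β/2)=0.069391, sin(β/2)=0.997590
d^2_{-2,-2}: single k=0 term ⇒ +0.000023;  D = +0.000010+0.000021i
d^2_{-1,-2}: single k=0 term ⇒ -0.000667;  D = -0.000457+0.000485i
d^2_{0,-2}: single k=0 term ⇒ +0.011738;  D = -0.010871-0.004426i
d^2_{1,-2}: single k=0 term ⇒ -0.137780;  D = +0.002480-0.137758i
d^2_{2,-2}: single k=0 term ⇒ +0.990393;  D = +0.930144-0.340162i
Y_2^{m'}(θ=2.0341,φ=6.2504) and Σ D·Y over m':
  (+0.0000+0.0000i)·(+0.3085+0.0203i)  (-0.0005+0.0005i)·(-0.3087-0.0101i)  (-0.0109-0.0044i)·(-0.1264+0.0000i)  (+0.0025-0.1378i)·(+0.3087-0.0101i)  (+0.9301-0.3402i)·(+0.3085-0.0203i)
Y_2^-2(R⁻¹ n̂) = +0.280917-0.165896i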